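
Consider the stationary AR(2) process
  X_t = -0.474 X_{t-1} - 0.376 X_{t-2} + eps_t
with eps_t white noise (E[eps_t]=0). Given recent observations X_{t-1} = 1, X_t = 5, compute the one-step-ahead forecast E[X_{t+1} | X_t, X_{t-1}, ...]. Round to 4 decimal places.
E[X_{t+1} \mid \mathcal F_t] = -2.7460

For an AR(p) model X_t = c + sum_i phi_i X_{t-i} + eps_t, the
one-step-ahead conditional mean is
  E[X_{t+1} | X_t, ...] = c + sum_i phi_i X_{t+1-i}.
Substitute known values:
  E[X_{t+1} | ...] = (-0.474) * (5) + (-0.376) * (1)
                   = -2.7460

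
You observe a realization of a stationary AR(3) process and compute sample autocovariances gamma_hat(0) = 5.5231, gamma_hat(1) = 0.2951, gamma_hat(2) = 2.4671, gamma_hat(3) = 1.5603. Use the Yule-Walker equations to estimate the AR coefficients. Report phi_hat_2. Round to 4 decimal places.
\hat\phi_{2} = 0.4360

The Yule-Walker equations for an AR(p) process read, in matrix form,
  Gamma_p phi = r_p,   with   (Gamma_p)_{ij} = gamma(|i - j|),
                       (r_p)_i = gamma(i),   i,j = 1..p.
Substitute the sample gammas (Toeplitz matrix and right-hand side of size 3):
  Gamma_p = [[5.5231, 0.2951, 2.4671], [0.2951, 5.5231, 0.2951], [2.4671, 0.2951, 5.5231]]
  r_p     = [0.2951, 2.4671, 1.5603]
Written out (R1..R3):
  (R1) 5.5231 phi_1 + 0.2951 phi_2 + 2.4671 phi_3 = 0.2951
  (R2) 0.2951 phi_1 + 5.5231 phi_2 + 0.2951 phi_3 = 2.4671
  (R3) 2.4671 phi_1 + 0.2951 phi_2 + 5.5231 phi_3 = 1.5603
Gaussian elimination:
  R2 <- R2 - (0.2951/5.5231) R1 = R2 - (0.05343) R1:  5.507333 phi_2 + 0.163283 phi_3 = 2.451333
  R3 <- R3 - (2.4671/5.5231) R1 = R3 - (0.446688) R1:  0.163283 phi_2 + 4.421077 phi_3 = 1.428483
  R3 <- R3 - (0.163283/5.507333) R2 = R3 - (0.029648) R2:  4.416236 phi_3 = 1.355805
Back-substitution:
  phi_hat_3 = 1.355805 / 4.416236 = 0.307005
  phi_hat_2 = (2.451333 - (0.163283)(0.307005)) / 5.507333 = 0.436001
  phi_hat_1 = (0.2951 - (0.2951)(0.436001) - (2.4671)(0.307005)) / 5.5231 = -0.107001
So phi_hat = [-0.1070, 0.4360, 0.3070].
Therefore phi_hat_2 = 0.4360.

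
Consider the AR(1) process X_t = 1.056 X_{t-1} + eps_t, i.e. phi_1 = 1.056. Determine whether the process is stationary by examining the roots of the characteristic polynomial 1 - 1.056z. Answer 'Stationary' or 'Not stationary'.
\text{Not stationary}

The AR(p) characteristic polynomial is P(z) = 1 - 1.056z.
Stationarity requires all roots to lie outside the unit circle, i.e. |z| > 1 for every root.
This is linear in z: 1 + (-1.056) z = 0  =>  z = -1/(-1.056) = 0.94697,  |z| = 0.94697.
Moduli of all roots: 0.9470.
All moduli strictly greater than 1? No.
Verdict: Not stationary.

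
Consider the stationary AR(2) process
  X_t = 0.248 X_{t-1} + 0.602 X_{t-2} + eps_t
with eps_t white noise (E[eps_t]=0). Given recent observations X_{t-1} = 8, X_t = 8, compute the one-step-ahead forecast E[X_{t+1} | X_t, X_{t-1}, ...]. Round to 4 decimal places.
E[X_{t+1} \mid \mathcal F_t] = 6.8000

For an AR(p) model X_t = c + sum_i phi_i X_{t-i} + eps_t, the
one-step-ahead conditional mean is
  E[X_{t+1} | X_t, ...] = c + sum_i phi_i X_{t+1-i}.
Substitute known values:
  E[X_{t+1} | ...] = (0.248) * (8) + (0.602) * (8)
                   = 6.8000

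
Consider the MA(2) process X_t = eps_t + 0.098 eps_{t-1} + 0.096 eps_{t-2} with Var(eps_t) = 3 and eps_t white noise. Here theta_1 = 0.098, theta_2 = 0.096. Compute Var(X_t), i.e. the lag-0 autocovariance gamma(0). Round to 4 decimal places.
\gamma(0) = 3.0565

For an MA(q) process X_t = eps_t + sum_i theta_i eps_{t-i} with
Var(eps_t) = sigma^2, the variance is
  gamma(0) = sigma^2 * (1 + sum_i theta_i^2).
  sum_i theta_i^2 = (0.098)^2 + (0.096)^2 = 0.009604 + 0.009216 = 0.01882.
  gamma(0) = 3 * (1 + 0.01882) = 3 * 1.01882 = 3.05646, which rounds to 3.0565.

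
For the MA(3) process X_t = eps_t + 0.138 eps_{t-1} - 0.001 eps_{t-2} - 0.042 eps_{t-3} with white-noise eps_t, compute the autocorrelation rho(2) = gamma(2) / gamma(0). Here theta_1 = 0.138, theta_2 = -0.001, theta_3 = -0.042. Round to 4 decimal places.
\rho(2) = -0.0067

For an MA(q) process with theta_0 = 1, the autocovariance is
  gamma(k) = sigma^2 * sum_{i=0..q-k} theta_i * theta_{i+k},
and rho(k) = gamma(k) / gamma(0). Sigma^2 cancels.
  numerator   = (1)*(-0.001) + (0.138)*(-0.042) = -0.006796.
  denominator = (1)^2 + (0.138)^2 + (-0.001)^2 + (-0.042)^2 = 1.020809.
  rho(2) = -0.006796 / 1.020809 = -0.0067.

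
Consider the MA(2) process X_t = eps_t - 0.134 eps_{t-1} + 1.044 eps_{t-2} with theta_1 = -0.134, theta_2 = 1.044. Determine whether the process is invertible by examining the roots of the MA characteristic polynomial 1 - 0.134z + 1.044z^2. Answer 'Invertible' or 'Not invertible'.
\text{Not invertible}

The MA(q) characteristic polynomial is P(z) = 1 - 0.134z + 1.044z^2.
Invertibility requires all roots to lie outside the unit circle, i.e. |z| > 1 for every root.
Set 1 + (-0.134) z + (1.044) z^2 = 0, i.e. a z^2 + b z + c = 0 with a = 1.044, b = -0.134, c = 1.
Discriminant D = b^2 - 4ac = (-0.134)^2 - 4*(1.044)*1 = 0.017956 - (4.176) = -4.158044.
D < 0, so the roots are the complex-conjugate pair z = (-b +/- i sqrt(-D)) / (2a) = 0.0642 +/- 0.9766i.
For a conjugate pair |z|^2 = z * conj(z) = (product of roots) = c/a = 1/(1.044) = 0.957854, so |z| = sqrt(0.957854) = 0.9787 for both roots.
Moduli of all roots: 0.9787, 0.9787.
All moduli strictly greater than 1? No.
Verdict: Not invertible.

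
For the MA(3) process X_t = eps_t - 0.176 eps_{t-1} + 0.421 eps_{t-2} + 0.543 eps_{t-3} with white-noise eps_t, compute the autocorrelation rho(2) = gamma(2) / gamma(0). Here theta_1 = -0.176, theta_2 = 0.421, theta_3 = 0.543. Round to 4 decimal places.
\rho(2) = 0.2165

For an MA(q) process with theta_0 = 1, the autocovariance is
  gamma(k) = sigma^2 * sum_{i=0..q-k} theta_i * theta_{i+k},
and rho(k) = gamma(k) / gamma(0). Sigma^2 cancels.
  numerator   = (1)*(0.421) + (-0.176)*(0.543) = 0.325432.
  denominator = (1)^2 + (-0.176)^2 + (0.421)^2 + (0.543)^2 = 1.503066.
  rho(2) = 0.325432 / 1.503066 = 0.2165.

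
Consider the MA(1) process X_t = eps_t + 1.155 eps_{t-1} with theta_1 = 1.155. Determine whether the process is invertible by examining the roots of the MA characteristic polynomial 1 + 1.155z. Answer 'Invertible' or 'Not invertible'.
\text{Not invertible}

The MA(q) characteristic polynomial is P(z) = 1 + 1.155z.
Invertibility requires all roots to lie outside the unit circle, i.e. |z| > 1 for every root.
This is linear in z: 1 + (1.155) z = 0  =>  z = -1/(1.155) = -0.865801,  |z| = 0.865801.
Moduli of all roots: 0.8658.
All moduli strictly greater than 1? No.
Verdict: Not invertible.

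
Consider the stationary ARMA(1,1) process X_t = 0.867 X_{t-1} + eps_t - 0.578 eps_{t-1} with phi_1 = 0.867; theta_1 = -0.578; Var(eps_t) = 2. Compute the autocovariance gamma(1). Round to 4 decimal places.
\gamma(1) = 1.1612

Multiply the model equation by X_{t-k} and take expectations. With theta_0 = psi_0 = 1 and psi_j the MA(infinity) weights, this gives
  gamma(k) - sum_i phi_i gamma(k-i) = c_k,
  c_k = sigma^2 * sum_{j=k..q} theta_j psi_{j-k}   (c_k = 0 for k > q),
using gamma(-m) = gamma(m).
psi-weights needed (psi_j = theta_j + sum_i phi_i psi_{j-i}):
  psi_1 = theta_1 + phi_1 = -0.578 + (0.867) = 0.289
Right-hand sides:
  c_0 = sigma^2 (1 + theta_1 psi_1) = 2 * (1 + (-0.578)(0.289)) = 2 * 0.832958 = 1.665916
  c_1 = sigma^2 theta_1 = 2 * (-0.578) = -1.156
  c_2 = 0
Equations for k = 0 and k = 1 (AR order 1):
  gamma(0) = phi_1 gamma(1) + c_0
  gamma(1) = phi_1 gamma(0) + c_1
Substituting the second into the first: gamma(0) (1 - phi_1^2) = c_0 + phi_1 c_1, so
  gamma(0) = (c_0 + phi_1 c_1) / (1 - phi_1^2) = (1.665916 + (0.867)(-1.156)) / (1 - (0.867)^2) = 0.663664 / 0.248311 = 2.672713.
  gamma(1) = phi_1 gamma(0) + c_1 = (0.867)(2.672713) + (-1.156) = 1.161242.
Therefore gamma(1) = 1.1612 (to 4 decimal places).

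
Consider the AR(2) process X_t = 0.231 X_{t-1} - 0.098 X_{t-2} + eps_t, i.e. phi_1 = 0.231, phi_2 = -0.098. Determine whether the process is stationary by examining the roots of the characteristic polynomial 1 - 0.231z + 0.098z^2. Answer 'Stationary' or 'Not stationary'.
\text{Stationary}

The AR(p) characteristic polynomial is P(z) = 1 - 0.231z + 0.098z^2.
Stationarity requires all roots to lie outside the unit circle, i.e. |z| > 1 for every root.
Set 1 + (-0.231) z + (0.098) z^2 = 0, i.e. a z^2 + b z + c = 0 with a = 0.098, b = -0.231, c = 1.
Discriminant D = b^2 - 4ac = (-0.231)^2 - 4*(0.098)*1 = 0.053361 - (0.392) = -0.338639.
D < 0, so the roots are the complex-conjugate pair z = (-b +/- i sqrt(-D)) / (2a) = 1.1786 +/- 2.969i.
For a conjugate pair |z|^2 = z * conj(z) = (product of roots) = c/a = 1/(0.098) = 10.204082, so |z| = sqrt(10.204082) = 3.1944 for both roots.
Moduli of all roots: 3.1944, 3.1944.
All moduli strictly greater than 1? Yes.
Verdict: Stationary.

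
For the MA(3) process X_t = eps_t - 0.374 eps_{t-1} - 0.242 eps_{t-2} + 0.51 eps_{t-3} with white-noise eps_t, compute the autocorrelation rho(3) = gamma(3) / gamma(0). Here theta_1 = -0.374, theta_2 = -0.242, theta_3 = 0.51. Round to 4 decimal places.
\rho(3) = 0.3497

For an MA(q) process with theta_0 = 1, the autocovariance is
  gamma(k) = sigma^2 * sum_{i=0..q-k} theta_i * theta_{i+k},
and rho(k) = gamma(k) / gamma(0). Sigma^2 cancels.
  numerator   = (1)*(0.51) = 0.51.
  denominator = (1)^2 + (-0.374)^2 + (-0.242)^2 + (0.51)^2 = 1.45854.
  rho(3) = 0.51 / 1.45854 = 0.3497.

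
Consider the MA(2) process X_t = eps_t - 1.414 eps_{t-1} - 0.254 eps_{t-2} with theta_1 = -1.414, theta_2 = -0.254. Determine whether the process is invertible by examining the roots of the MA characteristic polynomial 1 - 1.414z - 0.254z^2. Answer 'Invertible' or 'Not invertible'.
\text{Not invertible}

The MA(q) characteristic polynomial is P(z) = 1 - 1.414z - 0.254z^2.
Invertibility requires all roots to lie outside the unit circle, i.e. |z| > 1 for every root.
Set 1 + (-1.414) z + (-0.254) z^2 = 0, i.e. a z^2 + b z + c = 0 with a = -0.254, b = -1.414, c = 1.
Discriminant D = b^2 - 4ac = (-1.414)^2 - 4*(-0.254)*1 = 1.999396 - (-1.016) = 3.015396.
D >= 0, so the roots are real: z = (-b +/- sqrt(D)) / (2a) = (1.414 +/- 1.73649) / (-0.508).
  z_1 = (1.414 + 1.73649) / (-0.508) = -6.2018,   |z_1| = 6.2018.
  z_2 = (1.414 - 1.73649) / (-0.508) = 0.6348,   |z_2| = 0.6348.
Moduli of all roots: 6.2018, 0.6348.
All moduli strictly greater than 1? No.
Verdict: Not invertible.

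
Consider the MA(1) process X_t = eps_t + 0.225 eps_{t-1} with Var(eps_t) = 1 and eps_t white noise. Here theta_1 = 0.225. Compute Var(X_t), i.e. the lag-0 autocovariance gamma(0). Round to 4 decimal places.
\gamma(0) = 1.0506

For an MA(q) process X_t = eps_t + sum_i theta_i eps_{t-i} with
Var(eps_t) = sigma^2, the variance is
  gamma(0) = sigma^2 * (1 + sum_i theta_i^2).
  sum_i theta_i^2 = (0.225)^2 = 0.050625.
  gamma(0) = 1 * (1 + 0.050625) = 1 * 1.050625 = 1.050625, which rounds to 1.0506.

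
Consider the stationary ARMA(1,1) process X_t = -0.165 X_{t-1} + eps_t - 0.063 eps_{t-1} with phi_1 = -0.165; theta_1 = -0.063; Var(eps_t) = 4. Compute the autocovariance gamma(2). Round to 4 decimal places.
\gamma(2) = 0.1563

Multiply the model equation by X_{t-k} and take expectations. With theta_0 = psi_0 = 1 and psi_j the MA(infinity) weights, this gives
  gamma(k) - sum_i phi_i gamma(k-i) = c_k,
  c_k = sigma^2 * sum_{j=k..q} theta_j psi_{j-k}   (c_k = 0 for k > q),
using gamma(-m) = gamma(m).
psi-weights needed (psi_j = theta_j + sum_i phi_i psi_{j-i}):
  psi_1 = theta_1 + phi_1 = -0.063 + (-0.165) = -0.228
Right-hand sides:
  c_0 = sigma^2 (1 + theta_1 psi_1) = 4 * (1 + (-0.063)(-0.228)) = 4 * 1.014364 = 4.057456
  c_1 = sigma^2 theta_1 = 4 * (-0.063) = -0.252
  c_2 = 0
Equations for k = 0 and k = 1 (AR order 1):
  gamma(0) = phi_1 gamma(1) + c_0
  gamma(1) = phi_1 gamma(0) + c_1
Substituting the second into the first: gamma(0) (1 - phi_1^2) = c_0 + phi_1 c_1, so
  gamma(0) = (c_0 + phi_1 c_1) / (1 - phi_1^2) = (4.057456 + (-0.165)(-0.252)) / (1 - (-0.165)^2) = 4.099036 / 0.972775 = 4.213755.
  gamma(1) = phi_1 gamma(0) + c_1 = (-0.165)(4.213755) + (-0.252) = -0.94727.
For k = 2 (> q): gamma(2) = phi_1 gamma(1) = (-0.165)(-0.94727) = 0.156299.
Therefore gamma(2) = 0.1563 (to 4 decimal places).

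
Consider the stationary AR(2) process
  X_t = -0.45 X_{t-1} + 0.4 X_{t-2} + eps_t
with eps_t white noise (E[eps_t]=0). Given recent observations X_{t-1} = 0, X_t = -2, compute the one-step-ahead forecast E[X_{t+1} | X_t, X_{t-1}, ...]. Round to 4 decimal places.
E[X_{t+1} \mid \mathcal F_t] = 0.9000

For an AR(p) model X_t = c + sum_i phi_i X_{t-i} + eps_t, the
one-step-ahead conditional mean is
  E[X_{t+1} | X_t, ...] = c + sum_i phi_i X_{t+1-i}.
Substitute known values:
  E[X_{t+1} | ...] = (-0.45) * (-2) + (0.4) * (0)
                   = 0.9000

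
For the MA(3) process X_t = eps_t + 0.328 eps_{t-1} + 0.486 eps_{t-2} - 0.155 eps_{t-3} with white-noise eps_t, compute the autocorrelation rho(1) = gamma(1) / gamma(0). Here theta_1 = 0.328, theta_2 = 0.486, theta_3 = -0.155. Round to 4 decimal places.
\rho(1) = 0.3013

For an MA(q) process with theta_0 = 1, the autocovariance is
  gamma(k) = sigma^2 * sum_{i=0..q-k} theta_i * theta_{i+k},
and rho(k) = gamma(k) / gamma(0). Sigma^2 cancels.
  numerator   = (1)*(0.328) + (0.328)*(0.486) + (0.486)*(-0.155) = 0.412078.
  denominator = (1)^2 + (0.328)^2 + (0.486)^2 + (-0.155)^2 = 1.367805.
  rho(1) = 0.412078 / 1.367805 = 0.3013.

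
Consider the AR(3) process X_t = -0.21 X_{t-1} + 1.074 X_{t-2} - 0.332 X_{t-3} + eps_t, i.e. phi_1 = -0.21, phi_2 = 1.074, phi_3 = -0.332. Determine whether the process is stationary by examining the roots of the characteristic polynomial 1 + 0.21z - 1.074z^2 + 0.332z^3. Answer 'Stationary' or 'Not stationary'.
\text{Not stationary}

The AR(p) characteristic polynomial is P(z) = 1 + 0.21z - 1.074z^2 + 0.332z^3.
Stationarity requires all roots to lie outside the unit circle, i.e. |z| > 1 for every root.
Degree 3: look for a simple real root z0 first, then factor out (1 - z/z0) and solve the remaining quadratic.
Testing z0 = 2.5: P(2.5) = 1 + (0.21)(2.5) + (-1.074)(2.5)^2 + (0.332)(2.5)^3
  = 1 + (0.525) + (-6.7125) + (5.1875) = 0.  So z_0 = 2.5 is a root, |z_0| = 2.5.
Divide out the factor (1 - 0.4 z) = (1 - z/z0) (since 1/z0 = 0.4):
  P(z) = (1 - 0.4 z)(1 + (0.61) z + (-0.83) z^2)
  [check: z-coef 0.61 - (0.4) = 0.21; z^2-coef -0.83 - (0.4)(0.61) = -1.074; z^3-coef -(0.4)(-0.83) = 0.332.]
Remaining roots from the quadratic factor 1 + (0.61) z + (-0.83) z^2:
  Set 1 + (0.61) z + (-0.83) z^2 = 0, i.e. a z^2 + b z + c = 0 with a = -0.83, b = 0.61, c = 1.
  Discriminant D = b^2 - 4ac = (0.61)^2 - 4*(-0.83)*1 = 0.3721 - (-3.32) = 3.6921.
  D >= 0, so the roots are real: z = (-b +/- sqrt(D)) / (2a) = (-0.61 +/- 1.921484) / (-1.66).
    z_1 = (-0.61 + 1.921484) / (-1.66) = -0.7901,   |z_1| = 0.7901.
    z_2 = (-0.61 - 1.921484) / (-1.66) = 1.525,   |z_2| = 1.525.
Moduli of all roots: 2.5000, 0.7901, 1.5250.
All moduli strictly greater than 1? No.
Verdict: Not stationary.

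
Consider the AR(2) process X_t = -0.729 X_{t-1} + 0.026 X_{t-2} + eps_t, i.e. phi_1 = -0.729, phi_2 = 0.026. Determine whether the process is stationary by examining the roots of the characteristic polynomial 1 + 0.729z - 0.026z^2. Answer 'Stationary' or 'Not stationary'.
\text{Stationary}

The AR(p) characteristic polynomial is P(z) = 1 + 0.729z - 0.026z^2.
Stationarity requires all roots to lie outside the unit circle, i.e. |z| > 1 for every root.
Set 1 + (0.729) z + (-0.026) z^2 = 0, i.e. a z^2 + b z + c = 0 with a = -0.026, b = 0.729, c = 1.
Discriminant D = b^2 - 4ac = (0.729)^2 - 4*(-0.026)*1 = 0.531441 - (-0.104) = 0.635441.
D >= 0, so the roots are real: z = (-b +/- sqrt(D)) / (2a) = (-0.729 +/- 0.797146) / (-0.052).
  z_1 = (-0.729 + 0.797146) / (-0.052) = -1.3105,   |z_1| = 1.3105.
  z_2 = (-0.729 - 0.797146) / (-0.052) = 29.349,   |z_2| = 29.349.
Moduli of all roots: 1.3105, 29.3490.
All moduli strictly greater than 1? Yes.
Verdict: Stationary.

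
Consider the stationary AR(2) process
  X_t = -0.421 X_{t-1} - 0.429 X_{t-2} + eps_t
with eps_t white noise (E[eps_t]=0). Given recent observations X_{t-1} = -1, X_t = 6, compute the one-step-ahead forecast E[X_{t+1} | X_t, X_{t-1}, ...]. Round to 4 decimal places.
E[X_{t+1} \mid \mathcal F_t] = -2.0970

For an AR(p) model X_t = c + sum_i phi_i X_{t-i} + eps_t, the
one-step-ahead conditional mean is
  E[X_{t+1} | X_t, ...] = c + sum_i phi_i X_{t+1-i}.
Substitute known values:
  E[X_{t+1} | ...] = (-0.421) * (6) + (-0.429) * (-1)
                   = -2.0970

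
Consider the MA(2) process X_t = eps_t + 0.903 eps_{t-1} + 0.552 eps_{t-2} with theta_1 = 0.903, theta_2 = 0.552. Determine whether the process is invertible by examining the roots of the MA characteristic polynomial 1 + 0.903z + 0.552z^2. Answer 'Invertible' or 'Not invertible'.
\text{Invertible}

The MA(q) characteristic polynomial is P(z) = 1 + 0.903z + 0.552z^2.
Invertibility requires all roots to lie outside the unit circle, i.e. |z| > 1 for every root.
Set 1 + (0.903) z + (0.552) z^2 = 0, i.e. a z^2 + b z + c = 0 with a = 0.552, b = 0.903, c = 1.
Discriminant D = b^2 - 4ac = (0.903)^2 - 4*(0.552)*1 = 0.815409 - (2.208) = -1.392591.
D < 0, so the roots are the complex-conjugate pair z = (-b +/- i sqrt(-D)) / (2a) = -0.8179 +/- 1.0689i.
For a conjugate pair |z|^2 = z * conj(z) = (product of roots) = c/a = 1/(0.552) = 1.811594, so |z| = sqrt(1.811594) = 1.346 for both roots.
Moduli of all roots: 1.3460, 1.3460.
All moduli strictly greater than 1? Yes.
Verdict: Invertible.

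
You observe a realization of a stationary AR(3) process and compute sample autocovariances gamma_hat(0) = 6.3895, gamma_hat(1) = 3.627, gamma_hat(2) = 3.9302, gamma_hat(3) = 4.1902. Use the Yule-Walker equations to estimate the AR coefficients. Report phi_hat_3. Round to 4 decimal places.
\hat\phi_{3} = 0.3850

The Yule-Walker equations for an AR(p) process read, in matrix form,
  Gamma_p phi = r_p,   with   (Gamma_p)_{ij} = gamma(|i - j|),
                       (r_p)_i = gamma(i),   i,j = 1..p.
Substitute the sample gammas (Toeplitz matrix and right-hand side of size 3):
  Gamma_p = [[6.3895, 3.627, 3.9302], [3.627, 6.3895, 3.627], [3.9302, 3.627, 6.3895]]
  r_p     = [3.627, 3.9302, 4.1902]
Written out (R1..R3):
  (R1) 6.3895 phi_1 + 3.627 phi_2 + 3.9302 phi_3 = 3.627
  (R2) 3.627 phi_1 + 6.3895 phi_2 + 3.627 phi_3 = 3.9302
  (R3) 3.9302 phi_1 + 3.627 phi_2 + 6.3895 phi_3 = 4.1902
Gaussian elimination:
  R2 <- R2 - (3.627/6.3895) R1 = R2 - (0.56765) R1:  4.330633 phi_2 + 1.396022 phi_3 = 1.871333
  R3 <- R3 - (3.9302/6.3895) R1 = R3 - (0.615103) R1:  1.396022 phi_2 + 3.972023 phi_3 = 1.959222
  R3 <- R3 - (1.396022/4.330633) R2 = R3 - (0.32236) R2:  3.522001 phi_3 = 1.355979
Back-substitution:
  phi_hat_3 = 1.355979 / 3.522001 = 0.385002
  phi_hat_2 = (1.871333 - (1.396022)(0.385002)) / 4.330633 = 0.308006
  phi_hat_1 = (3.627 - (3.627)(0.308006) - (3.9302)(0.385002)) / 6.3895 = 0.155994
So phi_hat = [0.1560, 0.3080, 0.3850].
Therefore phi_hat_3 = 0.3850.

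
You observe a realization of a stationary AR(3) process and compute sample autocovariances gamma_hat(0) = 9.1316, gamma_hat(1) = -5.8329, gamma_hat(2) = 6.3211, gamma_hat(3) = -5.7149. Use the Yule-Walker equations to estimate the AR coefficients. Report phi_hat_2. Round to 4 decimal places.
\hat\phi_{2} = 0.4150

The Yule-Walker equations for an AR(p) process read, in matrix form,
  Gamma_p phi = r_p,   with   (Gamma_p)_{ij} = gamma(|i - j|),
                       (r_p)_i = gamma(i),   i,j = 1..p.
Substitute the sample gammas (Toeplitz matrix and right-hand side of size 3):
  Gamma_p = [[9.1316, -5.8329, 6.3211], [-5.8329, 9.1316, -5.8329], [6.3211, -5.8329, 9.1316]]
  r_p     = [-5.8329, 6.3211, -5.7149]
Written out (R1..R3):
  (R1) 9.1316 phi_1 - 5.8329 phi_2 + 6.3211 phi_3 = -5.8329
  (R2) -5.8329 phi_1 + 9.1316 phi_2 - 5.8329 phi_3 = 6.3211
  (R3) 6.3211 phi_1 - 5.8329 phi_2 + 9.1316 phi_3 = -5.7149
Gaussian elimination:
  R2 <- R2 - (-5.8329/9.1316) R1 = R2 - (-0.63876) R1:  5.405777 phi_2 - 1.795235 phi_3 = 2.595277
  R3 <- R3 - (6.3211/9.1316) R1 = R3 - (0.692223) R1:  -1.795235 phi_2 + 4.755992 phi_3 = -1.677235
  R3 <- R3 - (-1.795235/5.405777) R2 = R3 - (-0.332096) R2:  4.159802 phi_3 = -0.815355
Back-substitution:
  phi_hat_3 = -0.815355 / 4.159802 = -0.196008
  phi_hat_2 = (2.595277 - (-1.795235)(-0.196008)) / 5.405777 = 0.415
  phi_hat_1 = (-5.8329 - (-5.8329)(0.415) - (6.3211)(-0.196008)) / 9.1316 = -0.237993
So phi_hat = [-0.2380, 0.4150, -0.1960].
Therefore phi_hat_2 = 0.4150.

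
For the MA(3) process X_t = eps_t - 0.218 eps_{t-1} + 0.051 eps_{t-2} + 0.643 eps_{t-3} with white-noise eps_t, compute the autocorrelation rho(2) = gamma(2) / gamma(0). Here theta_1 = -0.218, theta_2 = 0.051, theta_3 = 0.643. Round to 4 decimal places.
\rho(2) = -0.0609

For an MA(q) process with theta_0 = 1, the autocovariance is
  gamma(k) = sigma^2 * sum_{i=0..q-k} theta_i * theta_{i+k},
and rho(k) = gamma(k) / gamma(0). Sigma^2 cancels.
  numerator   = (1)*(0.051) + (-0.218)*(0.643) = -0.089174.
  denominator = (1)^2 + (-0.218)^2 + (0.051)^2 + (0.643)^2 = 1.463574.
  rho(2) = -0.089174 / 1.463574 = -0.0609.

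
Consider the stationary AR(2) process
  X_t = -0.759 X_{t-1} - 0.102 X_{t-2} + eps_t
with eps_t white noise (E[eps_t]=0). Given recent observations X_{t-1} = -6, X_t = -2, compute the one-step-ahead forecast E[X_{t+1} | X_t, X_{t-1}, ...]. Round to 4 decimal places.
E[X_{t+1} \mid \mathcal F_t] = 2.1300

For an AR(p) model X_t = c + sum_i phi_i X_{t-i} + eps_t, the
one-step-ahead conditional mean is
  E[X_{t+1} | X_t, ...] = c + sum_i phi_i X_{t+1-i}.
Substitute known values:
  E[X_{t+1} | ...] = (-0.759) * (-2) + (-0.102) * (-6)
                   = 2.1300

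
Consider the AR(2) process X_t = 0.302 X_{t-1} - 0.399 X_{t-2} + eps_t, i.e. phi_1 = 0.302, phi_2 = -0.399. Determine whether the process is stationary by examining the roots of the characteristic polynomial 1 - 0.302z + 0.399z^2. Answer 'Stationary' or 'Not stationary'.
\text{Stationary}

The AR(p) characteristic polynomial is P(z) = 1 - 0.302z + 0.399z^2.
Stationarity requires all roots to lie outside the unit circle, i.e. |z| > 1 for every root.
Set 1 + (-0.302) z + (0.399) z^2 = 0, i.e. a z^2 + b z + c = 0 with a = 0.399, b = -0.302, c = 1.
Discriminant D = b^2 - 4ac = (-0.302)^2 - 4*(0.399)*1 = 0.091204 - (1.596) = -1.504796.
D < 0, so the roots are the complex-conjugate pair z = (-b +/- i sqrt(-D)) / (2a) = 0.3784 +/- 1.5372i.
For a conjugate pair |z|^2 = z * conj(z) = (product of roots) = c/a = 1/(0.399) = 2.506266, so |z| = sqrt(2.506266) = 1.5831 for both roots.
Moduli of all roots: 1.5831, 1.5831.
All moduli strictly greater than 1? Yes.
Verdict: Stationary.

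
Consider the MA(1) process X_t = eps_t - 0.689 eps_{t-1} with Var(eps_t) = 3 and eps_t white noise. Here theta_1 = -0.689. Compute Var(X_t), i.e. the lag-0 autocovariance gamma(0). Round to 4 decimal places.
\gamma(0) = 4.4242

For an MA(q) process X_t = eps_t + sum_i theta_i eps_{t-i} with
Var(eps_t) = sigma^2, the variance is
  gamma(0) = sigma^2 * (1 + sum_i theta_i^2).
  sum_i theta_i^2 = (-0.689)^2 = 0.474721.
  gamma(0) = 3 * (1 + 0.474721) = 3 * 1.474721 = 4.424163, which rounds to 4.4242.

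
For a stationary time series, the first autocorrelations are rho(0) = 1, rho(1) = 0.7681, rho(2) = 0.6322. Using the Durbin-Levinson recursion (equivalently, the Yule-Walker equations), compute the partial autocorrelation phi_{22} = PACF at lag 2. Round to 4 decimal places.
\phi_{22} = 0.1030

The PACF at lag k is phi_{kk}, the last component of the solution
to the Yule-Walker system G_k phi = r_k where
  (G_k)_{ij} = rho(|i - j|), (r_k)_i = rho(i), i,j = 1..k.
Equivalently, Durbin-Levinson gives phi_{kk} iteratively:
  phi_{11} = rho(1)
  phi_{kk} = [rho(k) - sum_{j=1..k-1} phi_{k-1,j} rho(k-j)]
            / [1 - sum_{j=1..k-1} phi_{k-1,j} rho(j)],
  phi_{k,j} = phi_{k-1,j} - phi_{kk} phi_{k-1,k-j},  j = 1..k-1.
Step k = 1:
  phi_11 = rho(1) = 0.7681.
Step k = 2:
  phi_22 = [rho(2) - phi_11 rho(1)] / [1 - phi_11 rho(1)] = [0.6322 - (0.7681)(0.7681)] / [1 - (0.7681)(0.7681)]
         = 0.04222239 / 0.41002239 = 0.103.
Therefore phi_{22} = 0.1030.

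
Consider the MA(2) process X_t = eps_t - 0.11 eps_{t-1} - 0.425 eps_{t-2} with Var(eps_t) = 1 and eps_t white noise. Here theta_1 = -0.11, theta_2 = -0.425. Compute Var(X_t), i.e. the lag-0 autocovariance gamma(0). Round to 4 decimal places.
\gamma(0) = 1.1927

For an MA(q) process X_t = eps_t + sum_i theta_i eps_{t-i} with
Var(eps_t) = sigma^2, the variance is
  gamma(0) = sigma^2 * (1 + sum_i theta_i^2).
  sum_i theta_i^2 = (-0.11)^2 + (-0.425)^2 = 0.0121 + 0.180625 = 0.192725.
  gamma(0) = 1 * (1 + 0.192725) = 1 * 1.192725 = 1.192725, which rounds to 1.1927.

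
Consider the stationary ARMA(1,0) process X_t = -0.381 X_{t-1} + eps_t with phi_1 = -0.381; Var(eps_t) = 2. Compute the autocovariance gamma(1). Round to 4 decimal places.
\gamma(1) = -0.8914

Multiply the model equation by X_{t-k} and take expectations. With theta_0 = psi_0 = 1 and psi_j the MA(infinity) weights, this gives
  gamma(k) - sum_i phi_i gamma(k-i) = c_k,
  c_k = sigma^2 * sum_{j=k..q} theta_j psi_{j-k}   (c_k = 0 for k > q),
using gamma(-m) = gamma(m).
Pure AR (q = 0): c_0 = sigma^2 = 2, c_k = 0 for k >= 1.
Equations for k = 0 and k = 1 (AR order 1):
  gamma(0) = phi_1 gamma(1) + c_0
  gamma(1) = phi_1 gamma(0) + c_1
Substituting the second into the first: gamma(0) (1 - phi_1^2) = c_0 + phi_1 c_1, so
  gamma(0) = c_0 / (1 - phi_1^2) = 2 / (1 - (-0.381)^2) = 2 / 0.854839 = 2.339622.
  gamma(1) = phi_1 gamma(0) = (-0.381)(2.339622) = -0.891396.
Therefore gamma(1) = -0.8914 (to 4 decimal places).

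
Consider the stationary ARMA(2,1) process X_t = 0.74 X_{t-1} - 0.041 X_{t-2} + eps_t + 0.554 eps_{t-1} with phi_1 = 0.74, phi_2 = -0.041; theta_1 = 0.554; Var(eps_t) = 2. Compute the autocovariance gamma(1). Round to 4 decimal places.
\gamma(1) = 7.0941

Multiply the model equation by X_{t-k} and take expectations. With theta_0 = psi_0 = 1 and psi_j the MA(infinity) weights, this gives
  gamma(k) - sum_i phi_i gamma(k-i) = c_k,
  c_k = sigma^2 * sum_{j=k..q} theta_j psi_{j-k}   (c_k = 0 for k > q),
using gamma(-m) = gamma(m).
psi-weights needed (psi_j = theta_j + sum_i phi_i psi_{j-i}):
  psi_1 = theta_1 + phi_1 = 0.554 + (0.74) = 1.294
Right-hand sides:
  c_0 = sigma^2 (1 + theta_1 psi_1) = 2 * (1 + (0.554)(1.294)) = 2 * 1.716876 = 3.433752
  c_1 = sigma^2 theta_1 = 2 * (0.554) = 1.108
  c_2 = 0
Equations for k = 0, 1, 2 (AR order 2, c_2 = 0):
  (E0) gamma(0) = phi_1 gamma(1) + phi_2 gamma(2) + c_0
  (E1) gamma(1) = phi_1 gamma(0) + phi_2 gamma(1) + c_1
  (E2) gamma(2) = phi_1 gamma(1) + phi_2 gamma(0)
From (E1): gamma(1) = A gamma(0) + B with
  A = phi_1 / (1 - phi_2) = 0.74 / 1.041 = 0.710855,   B = c_1 / (1 - phi_2) = 1.108 / 1.041 = 1.064361.
Insert (E2) into (E0): gamma(0) (1 - phi_2^2) = phi_1 (1 + phi_2) gamma(1) + c_0.
  phi_1 (1 + phi_2) = (0.74)(0.959) = 0.70966,   1 - phi_2^2 = 0.998319.
Replace gamma(1) by A gamma(0) + B and collect gamma(0):
  gamma(0) [0.998319 - (0.70966)(0.710855)] = (0.70966)(1.064361) + 3.433752
  gamma(0) * 0.493854 = 4.189087
  gamma(0) = 4.189087 / 0.493854 = 8.482445.
  gamma(1) = A gamma(0) + B = (0.710855)(8.482445) + (1.064361) = 7.094149.
Therefore gamma(1) = 7.0941 (to 4 decimal places).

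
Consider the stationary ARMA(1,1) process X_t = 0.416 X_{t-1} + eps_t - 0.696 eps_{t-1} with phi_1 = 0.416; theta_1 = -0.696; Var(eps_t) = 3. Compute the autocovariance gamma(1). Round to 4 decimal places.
\gamma(1) = -0.7217

Multiply the model equation by X_{t-k} and take expectations. With theta_0 = psi_0 = 1 and psi_j the MA(infinity) weights, this gives
  gamma(k) - sum_i phi_i gamma(k-i) = c_k,
  c_k = sigma^2 * sum_{j=k..q} theta_j psi_{j-k}   (c_k = 0 for k > q),
using gamma(-m) = gamma(m).
psi-weights needed (psi_j = theta_j + sum_i phi_i psi_{j-i}):
  psi_1 = theta_1 + phi_1 = -0.696 + (0.416) = -0.28
Right-hand sides:
  c_0 = sigma^2 (1 + theta_1 psi_1) = 3 * (1 + (-0.696)(-0.28)) = 3 * 1.19488 = 3.58464
  c_1 = sigma^2 theta_1 = 3 * (-0.696) = -2.088
  c_2 = 0
Equations for k = 0 and k = 1 (AR order 1):
  gamma(0) = phi_1 gamma(1) + c_0
  gamma(1) = phi_1 gamma(0) + c_1
Substituting the second into the first: gamma(0) (1 - phi_1^2) = c_0 + phi_1 c_1, so
  gamma(0) = (c_0 + phi_1 c_1) / (1 - phi_1^2) = (3.58464 + (0.416)(-2.088)) / (1 - (0.416)^2) = 2.716032 / 0.826944 = 3.284421.
  gamma(1) = phi_1 gamma(0) + c_1 = (0.416)(3.284421) + (-2.088) = -0.721681.
Therefore gamma(1) = -0.7217 (to 4 decimal places).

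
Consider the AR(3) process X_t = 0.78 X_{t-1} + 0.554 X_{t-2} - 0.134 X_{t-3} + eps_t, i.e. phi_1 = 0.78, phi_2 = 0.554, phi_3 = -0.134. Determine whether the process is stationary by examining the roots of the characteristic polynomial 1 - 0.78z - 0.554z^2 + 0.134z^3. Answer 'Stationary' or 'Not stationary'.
\text{Not stationary}

The AR(p) characteristic polynomial is P(z) = 1 - 0.78z - 0.554z^2 + 0.134z^3.
Stationarity requires all roots to lie outside the unit circle, i.e. |z| > 1 for every root.
Degree 3: look for a simple real root z0 first, then factor out (1 - z/z0) and solve the remaining quadratic.
Testing z0 = 5: P(5) = 1 + (-0.78)(5) + (-0.554)(5)^2 + (0.134)(5)^3
  = 1 + (-3.9) + (-13.85) + (16.75) = 0.  So z_0 = 5 is a root, |z_0| = 5.
Divide out the factor (1 - 0.2 z) = (1 - z/z0) (since 1/z0 = 0.2):
  P(z) = (1 - 0.2 z)(1 + (-0.58) z + (-0.67) z^2)
  [check: z-coef -0.58 - (0.2) = -0.78; z^2-coef -0.67 - (0.2)(-0.58) = -0.554; z^3-coef -(0.2)(-0.67) = 0.134.]
Remaining roots from the quadratic factor 1 + (-0.58) z + (-0.67) z^2:
  Set 1 + (-0.58) z + (-0.67) z^2 = 0, i.e. a z^2 + b z + c = 0 with a = -0.67, b = -0.58, c = 1.
  Discriminant D = b^2 - 4ac = (-0.58)^2 - 4*(-0.67)*1 = 0.3364 - (-2.68) = 3.0164.
  D >= 0, so the roots are real: z = (-b +/- sqrt(D)) / (2a) = (0.58 +/- 1.736779) / (-1.34).
    z_1 = (0.58 + 1.736779) / (-1.34) = -1.7289,   |z_1| = 1.7289.
    z_2 = (0.58 - 1.736779) / (-1.34) = 0.8633,   |z_2| = 0.8633.
Moduli of all roots: 5.0000, 1.7289, 0.8633.
All moduli strictly greater than 1? No.
Verdict: Not stationary.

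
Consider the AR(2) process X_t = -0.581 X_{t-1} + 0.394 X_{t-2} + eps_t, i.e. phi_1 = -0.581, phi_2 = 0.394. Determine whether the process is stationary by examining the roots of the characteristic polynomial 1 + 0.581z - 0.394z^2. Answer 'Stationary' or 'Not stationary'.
\text{Stationary}

The AR(p) characteristic polynomial is P(z) = 1 + 0.581z - 0.394z^2.
Stationarity requires all roots to lie outside the unit circle, i.e. |z| > 1 for every root.
Set 1 + (0.581) z + (-0.394) z^2 = 0, i.e. a z^2 + b z + c = 0 with a = -0.394, b = 0.581, c = 1.
Discriminant D = b^2 - 4ac = (0.581)^2 - 4*(-0.394)*1 = 0.337561 - (-1.576) = 1.913561.
D >= 0, so the roots are real: z = (-b +/- sqrt(D)) / (2a) = (-0.581 +/- 1.383315) / (-0.788).
  z_1 = (-0.581 + 1.383315) / (-0.788) = -1.0182,   |z_1| = 1.0182.
  z_2 = (-0.581 - 1.383315) / (-0.788) = 2.4928,   |z_2| = 2.4928.
Moduli of all roots: 1.0182, 2.4928.
All moduli strictly greater than 1? Yes.
Verdict: Stationary.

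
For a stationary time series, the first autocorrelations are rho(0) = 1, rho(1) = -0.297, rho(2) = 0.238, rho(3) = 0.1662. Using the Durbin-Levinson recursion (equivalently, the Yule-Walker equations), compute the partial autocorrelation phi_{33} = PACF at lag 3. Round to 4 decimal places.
\phi_{33} = 0.3089

The PACF at lag k is phi_{kk}, the last component of the solution
to the Yule-Walker system G_k phi = r_k where
  (G_k)_{ij} = rho(|i - j|), (r_k)_i = rho(i), i,j = 1..k.
Equivalently, Durbin-Levinson gives phi_{kk} iteratively:
  phi_{11} = rho(1)
  phi_{kk} = [rho(k) - sum_{j=1..k-1} phi_{k-1,j} rho(k-j)]
            / [1 - sum_{j=1..k-1} phi_{k-1,j} rho(j)],
  phi_{k,j} = phi_{k-1,j} - phi_{kk} phi_{k-1,k-j},  j = 1..k-1.
Step k = 1:
  phi_11 = rho(1) = -0.297.
Step k = 2:
  phi_22 = [rho(2) - phi_11 rho(1)] / [1 - phi_11 rho(1)] = [0.238 - (-0.297)(-0.297)] / [1 - (-0.297)(-0.297)]
         = 0.149791 / 0.911791 = 0.164282.
  Update: phi_21 = phi_11 - phi_22 phi_11 = -0.297 - (0.164282)(-0.297) = -0.248208.
Step k = 3:
  phi_33 = [rho(3) - phi_21 rho(2) - phi_22 rho(1)] / [1 - phi_21 rho(1) - phi_22 rho(2)]
    numerator   = 0.1662 - (-0.248208)(0.238) - (0.164282)(-0.297) = 0.27406535
    denominator = 1 - (-0.248208)(-0.297) - (0.164282)(0.238) = 0.88718301
  phi_33 = 0.27406535 / 0.88718301 = 0.3089.
Therefore phi_{33} = 0.3089.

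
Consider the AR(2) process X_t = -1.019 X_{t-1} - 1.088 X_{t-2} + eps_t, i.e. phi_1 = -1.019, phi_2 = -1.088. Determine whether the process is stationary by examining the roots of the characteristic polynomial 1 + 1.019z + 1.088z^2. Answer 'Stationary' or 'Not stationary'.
\text{Not stationary}

The AR(p) characteristic polynomial is P(z) = 1 + 1.019z + 1.088z^2.
Stationarity requires all roots to lie outside the unit circle, i.e. |z| > 1 for every root.
Set 1 + (1.019) z + (1.088) z^2 = 0, i.e. a z^2 + b z + c = 0 with a = 1.088, b = 1.019, c = 1.
Discriminant D = b^2 - 4ac = (1.019)^2 - 4*(1.088)*1 = 1.038361 - (4.352) = -3.313639.
D < 0, so the roots are the complex-conjugate pair z = (-b +/- i sqrt(-D)) / (2a) = -0.4683 +/- 0.8366i.
For a conjugate pair |z|^2 = z * conj(z) = (product of roots) = c/a = 1/(1.088) = 0.919118, so |z| = sqrt(0.919118) = 0.9587 for both roots.
Moduli of all roots: 0.9587, 0.9587.
All moduli strictly greater than 1? No.
Verdict: Not stationary.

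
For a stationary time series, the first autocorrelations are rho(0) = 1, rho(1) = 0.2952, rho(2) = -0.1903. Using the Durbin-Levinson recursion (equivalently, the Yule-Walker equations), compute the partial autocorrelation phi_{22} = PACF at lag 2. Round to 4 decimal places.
\phi_{22} = -0.3039

The PACF at lag k is phi_{kk}, the last component of the solution
to the Yule-Walker system G_k phi = r_k where
  (G_k)_{ij} = rho(|i - j|), (r_k)_i = rho(i), i,j = 1..k.
Equivalently, Durbin-Levinson gives phi_{kk} iteratively:
  phi_{11} = rho(1)
  phi_{kk} = [rho(k) - sum_{j=1..k-1} phi_{k-1,j} rho(k-j)]
            / [1 - sum_{j=1..k-1} phi_{k-1,j} rho(j)],
  phi_{k,j} = phi_{k-1,j} - phi_{kk} phi_{k-1,k-j},  j = 1..k-1.
Step k = 1:
  phi_11 = rho(1) = 0.2952.
Step k = 2:
  phi_22 = [rho(2) - phi_11 rho(1)] / [1 - phi_11 rho(1)] = [-0.1903 - (0.2952)(0.2952)] / [1 - (0.2952)(0.2952)]
         = -0.27744304 / 0.91285696 = -0.3039.
Therefore phi_{22} = -0.3039.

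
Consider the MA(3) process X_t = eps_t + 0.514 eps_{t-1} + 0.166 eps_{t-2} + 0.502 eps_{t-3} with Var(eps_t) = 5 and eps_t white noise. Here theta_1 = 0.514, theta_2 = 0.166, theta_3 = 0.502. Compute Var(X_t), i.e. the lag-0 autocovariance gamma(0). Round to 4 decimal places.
\gamma(0) = 7.7188

For an MA(q) process X_t = eps_t + sum_i theta_i eps_{t-i} with
Var(eps_t) = sigma^2, the variance is
  gamma(0) = sigma^2 * (1 + sum_i theta_i^2).
  sum_i theta_i^2 = (0.514)^2 + (0.166)^2 + (0.502)^2 = 0.264196 + 0.027556 + 0.252004 = 0.543756.
  gamma(0) = 5 * (1 + 0.543756) = 5 * 1.543756 = 7.71878, which rounds to 7.7188.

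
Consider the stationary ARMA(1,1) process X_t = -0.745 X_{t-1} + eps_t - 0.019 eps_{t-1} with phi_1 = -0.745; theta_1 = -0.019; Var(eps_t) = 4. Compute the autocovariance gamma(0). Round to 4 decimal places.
\gamma(0) = 9.2470

Multiply the model equation by X_{t-k} and take expectations. With theta_0 = psi_0 = 1 and psi_j the MA(infinity) weights, this gives
  gamma(k) - sum_i phi_i gamma(k-i) = c_k,
  c_k = sigma^2 * sum_{j=k..q} theta_j psi_{j-k}   (c_k = 0 for k > q),
using gamma(-m) = gamma(m).
psi-weights needed (psi_j = theta_j + sum_i phi_i psi_{j-i}):
  psi_1 = theta_1 + phi_1 = -0.019 + (-0.745) = -0.764
Right-hand sides:
  c_0 = sigma^2 (1 + theta_1 psi_1) = 4 * (1 + (-0.019)(-0.764)) = 4 * 1.014516 = 4.058064
  c_1 = sigma^2 theta_1 = 4 * (-0.019) = -0.076
  c_2 = 0
Equations for k = 0 and k = 1 (AR order 1):
  gamma(0) = phi_1 gamma(1) + c_0
  gamma(1) = phi_1 gamma(0) + c_1
Substituting the second into the first: gamma(0) (1 - phi_1^2) = c_0 + phi_1 c_1, so
  gamma(0) = (c_0 + phi_1 c_1) / (1 - phi_1^2) = (4.058064 + (-0.745)(-0.076)) / (1 - (-0.745)^2) = 4.114684 / 0.444975 = 9.247.
Therefore gamma(0) = 9.2470 (to 4 decimal places).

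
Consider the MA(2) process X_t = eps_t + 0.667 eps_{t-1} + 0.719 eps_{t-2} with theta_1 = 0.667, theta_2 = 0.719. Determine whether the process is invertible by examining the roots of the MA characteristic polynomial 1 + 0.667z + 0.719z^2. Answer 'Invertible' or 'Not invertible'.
\text{Invertible}

The MA(q) characteristic polynomial is P(z) = 1 + 0.667z + 0.719z^2.
Invertibility requires all roots to lie outside the unit circle, i.e. |z| > 1 for every root.
Set 1 + (0.667) z + (0.719) z^2 = 0, i.e. a z^2 + b z + c = 0 with a = 0.719, b = 0.667, c = 1.
Discriminant D = b^2 - 4ac = (0.667)^2 - 4*(0.719)*1 = 0.444889 - (2.876) = -2.431111.
D < 0, so the roots are the complex-conjugate pair z = (-b +/- i sqrt(-D)) / (2a) = -0.4638 +/- 1.0843i.
For a conjugate pair |z|^2 = z * conj(z) = (product of roots) = c/a = 1/(0.719) = 1.390821, so |z| = sqrt(1.390821) = 1.1793 for both roots.
Moduli of all roots: 1.1793, 1.1793.
All moduli strictly greater than 1? Yes.
Verdict: Invertible.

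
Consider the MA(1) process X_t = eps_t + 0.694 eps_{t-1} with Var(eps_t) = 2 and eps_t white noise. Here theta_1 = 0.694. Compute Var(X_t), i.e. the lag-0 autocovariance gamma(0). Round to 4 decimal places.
\gamma(0) = 2.9633

For an MA(q) process X_t = eps_t + sum_i theta_i eps_{t-i} with
Var(eps_t) = sigma^2, the variance is
  gamma(0) = sigma^2 * (1 + sum_i theta_i^2).
  sum_i theta_i^2 = (0.694)^2 = 0.481636.
  gamma(0) = 2 * (1 + 0.481636) = 2 * 1.481636 = 2.963272, which rounds to 2.9633.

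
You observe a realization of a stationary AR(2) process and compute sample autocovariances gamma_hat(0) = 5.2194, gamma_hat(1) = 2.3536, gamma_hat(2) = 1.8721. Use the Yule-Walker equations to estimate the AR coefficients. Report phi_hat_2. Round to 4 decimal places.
\hat\phi_{2} = 0.1950

The Yule-Walker equations for an AR(p) process read, in matrix form,
  Gamma_p phi = r_p,   with   (Gamma_p)_{ij} = gamma(|i - j|),
                       (r_p)_i = gamma(i),   i,j = 1..p.
Substitute the sample gammas (Toeplitz matrix and right-hand side of size 2):
  Gamma_p = [[5.2194, 2.3536], [2.3536, 5.2194]]
  r_p     = [2.3536, 1.8721]
Written out:
  5.2194 phi_1 + 2.3536 phi_2 = 2.3536
  2.3536 phi_1 + 5.2194 phi_2 = 1.8721
Solve by Cramer's rule:
  det = gamma(0)^2 - gamma(1)^2 = (5.2194)^2 - (2.3536)^2 = 27.24213636 - 5.53943296 = 21.7027034
  phi_hat_1 = [gamma(1) gamma(0) - gamma(1) gamma(2)] / det = [(2.3536)(5.2194) - (2.3536)(1.8721)] / 21.7027034 = 7.87820528 / 21.7027034 = 0.363
  phi_hat_2 = [gamma(0) gamma(2) - gamma(1)^2] / det = [(5.2194)(1.8721) - (2.3536)^2] / 21.7027034 = 4.23180578 / 21.7027034 = 0.195
So phi_hat = [0.3630, 0.1950].
Therefore phi_hat_2 = 0.1950.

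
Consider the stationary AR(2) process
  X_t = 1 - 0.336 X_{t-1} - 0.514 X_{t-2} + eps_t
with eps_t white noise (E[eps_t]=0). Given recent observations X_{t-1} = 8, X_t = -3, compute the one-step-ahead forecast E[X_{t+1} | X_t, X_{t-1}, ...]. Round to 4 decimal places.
E[X_{t+1} \mid \mathcal F_t] = -2.1040

For an AR(p) model X_t = c + sum_i phi_i X_{t-i} + eps_t, the
one-step-ahead conditional mean is
  E[X_{t+1} | X_t, ...] = c + sum_i phi_i X_{t+1-i}.
Substitute known values:
  E[X_{t+1} | ...] = 1 + (-0.336) * (-3) + (-0.514) * (8)
                   = -2.1040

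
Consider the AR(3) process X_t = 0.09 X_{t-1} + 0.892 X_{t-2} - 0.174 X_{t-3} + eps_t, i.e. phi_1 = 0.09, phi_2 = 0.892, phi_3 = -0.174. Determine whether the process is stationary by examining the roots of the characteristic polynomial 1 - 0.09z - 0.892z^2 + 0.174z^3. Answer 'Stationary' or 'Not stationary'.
\text{Stationary}

The AR(p) characteristic polynomial is P(z) = 1 - 0.09z - 0.892z^2 + 0.174z^3.
Stationarity requires all roots to lie outside the unit circle, i.e. |z| > 1 for every root.
Degree 3: look for a simple real root z0 first, then factor out (1 - z/z0) and solve the remaining quadratic.
Testing z0 = 5: P(5) = 1 + (-0.09)(5) + (-0.892)(5)^2 + (0.174)(5)^3
  = 1 + (-0.45) + (-22.3) + (21.75) = 0.  So z_0 = 5 is a root, |z_0| = 5.
Divide out the factor (1 - 0.2 z) = (1 - z/z0) (since 1/z0 = 0.2):
  P(z) = (1 - 0.2 z)(1 + (0.11) z + (-0.87) z^2)
  [check: z-coef 0.11 - (0.2) = -0.09; z^2-coef -0.87 - (0.2)(0.11) = -0.892; z^3-coef -(0.2)(-0.87) = 0.174.]
Remaining roots from the quadratic factor 1 + (0.11) z + (-0.87) z^2:
  Set 1 + (0.11) z + (-0.87) z^2 = 0, i.e. a z^2 + b z + c = 0 with a = -0.87, b = 0.11, c = 1.
  Discriminant D = b^2 - 4ac = (0.11)^2 - 4*(-0.87)*1 = 0.0121 - (-3.48) = 3.4921.
  D >= 0, so the roots are real: z = (-b +/- sqrt(D)) / (2a) = (-0.11 +/- 1.868716) / (-1.74).
    z_1 = (-0.11 + 1.868716) / (-1.74) = -1.0108,   |z_1| = 1.0108.
    z_2 = (-0.11 - 1.868716) / (-1.74) = 1.1372,   |z_2| = 1.1372.
Moduli of all roots: 5.0000, 1.0108, 1.1372.
All moduli strictly greater than 1? Yes.
Verdict: Stationary.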